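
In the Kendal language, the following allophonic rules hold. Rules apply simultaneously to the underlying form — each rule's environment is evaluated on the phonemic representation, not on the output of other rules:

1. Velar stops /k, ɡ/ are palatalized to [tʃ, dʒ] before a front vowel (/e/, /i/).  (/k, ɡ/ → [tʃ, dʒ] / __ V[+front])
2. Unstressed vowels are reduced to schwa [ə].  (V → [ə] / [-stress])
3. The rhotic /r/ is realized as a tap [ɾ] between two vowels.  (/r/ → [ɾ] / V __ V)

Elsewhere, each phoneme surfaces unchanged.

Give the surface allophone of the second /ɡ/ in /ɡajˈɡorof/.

/ɡ/ (between /j/ and /o/) is in the target of rule 1 but the environment (before a front vowel) is not met → [ɡ].

[ɡ]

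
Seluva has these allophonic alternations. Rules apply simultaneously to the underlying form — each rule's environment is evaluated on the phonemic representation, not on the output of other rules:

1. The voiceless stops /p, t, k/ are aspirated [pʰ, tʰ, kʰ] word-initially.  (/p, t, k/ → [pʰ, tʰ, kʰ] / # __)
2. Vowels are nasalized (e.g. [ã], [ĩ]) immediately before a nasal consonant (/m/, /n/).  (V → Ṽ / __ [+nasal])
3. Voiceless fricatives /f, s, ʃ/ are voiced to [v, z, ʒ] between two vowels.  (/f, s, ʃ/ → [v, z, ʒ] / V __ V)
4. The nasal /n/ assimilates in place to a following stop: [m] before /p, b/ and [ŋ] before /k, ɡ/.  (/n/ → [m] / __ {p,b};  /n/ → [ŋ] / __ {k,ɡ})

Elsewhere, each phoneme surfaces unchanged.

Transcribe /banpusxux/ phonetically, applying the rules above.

[bãmpusxux]

/b/ (word-initial) is unaffected → [b].
Rule 2 applies to /a/ (between /b/ and /n/: before a nasal consonant) → [ã].
Rule 4 applies to /n/ (between /a/ and /p/: before a labial or velar stop) → [m].
/p/ (between /n/ and /u/): rule 1 targets it, but not word-initially → unchanged [p].
/u/ (between /p/ and /s/): rule 2 targets it, but not before a nasal consonant → unchanged [u].
/s/ (between /u/ and /x/) fails the environment for rule 3, so it stays [s].
/x/ — not in any rule's target class → [x].
/u/ (between /x/ and /x/): rule 2 targets it, but not before a nasal consonant → unchanged [u].
/x/ (word-final): no rule targets it → [x].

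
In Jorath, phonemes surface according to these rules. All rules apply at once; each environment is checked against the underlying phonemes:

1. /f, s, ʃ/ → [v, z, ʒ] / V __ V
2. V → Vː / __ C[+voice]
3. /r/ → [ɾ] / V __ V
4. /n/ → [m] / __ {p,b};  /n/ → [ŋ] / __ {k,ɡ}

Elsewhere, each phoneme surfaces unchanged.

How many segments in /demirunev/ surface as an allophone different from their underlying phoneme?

Segments that undergo a rule: /e/ → [eː] (rule 2); /i/ → [iː] (rule 2); /r/ → [ɾ] (rule 3); /u/ → [uː] (rule 2); /e/ → [eː] (rule 2).
All other segments surface unchanged.

5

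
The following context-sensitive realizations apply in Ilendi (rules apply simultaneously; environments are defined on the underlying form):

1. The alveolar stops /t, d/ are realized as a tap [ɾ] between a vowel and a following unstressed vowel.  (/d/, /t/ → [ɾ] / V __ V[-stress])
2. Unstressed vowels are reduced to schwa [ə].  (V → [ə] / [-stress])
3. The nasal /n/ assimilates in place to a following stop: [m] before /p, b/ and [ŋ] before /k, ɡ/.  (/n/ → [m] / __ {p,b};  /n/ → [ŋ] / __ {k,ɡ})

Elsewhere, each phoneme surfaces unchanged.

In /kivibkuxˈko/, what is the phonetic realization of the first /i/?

Rule 2 applies to /i/ (between /k/ and /v/: in an unstressed syllable) → [ə].

[ə]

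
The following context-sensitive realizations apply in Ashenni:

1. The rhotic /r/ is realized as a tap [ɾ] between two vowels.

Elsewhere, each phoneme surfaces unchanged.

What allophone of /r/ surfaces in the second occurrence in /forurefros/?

/r/ meets the environment for rule 1 (between two vowels) → [ɾ].

[ɾ]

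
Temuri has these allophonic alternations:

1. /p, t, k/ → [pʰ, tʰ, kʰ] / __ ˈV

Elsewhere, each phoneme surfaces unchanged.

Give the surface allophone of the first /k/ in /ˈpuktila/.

[k]

/k/ — between /u/ and /t/; rule 1 does not apply here → [k].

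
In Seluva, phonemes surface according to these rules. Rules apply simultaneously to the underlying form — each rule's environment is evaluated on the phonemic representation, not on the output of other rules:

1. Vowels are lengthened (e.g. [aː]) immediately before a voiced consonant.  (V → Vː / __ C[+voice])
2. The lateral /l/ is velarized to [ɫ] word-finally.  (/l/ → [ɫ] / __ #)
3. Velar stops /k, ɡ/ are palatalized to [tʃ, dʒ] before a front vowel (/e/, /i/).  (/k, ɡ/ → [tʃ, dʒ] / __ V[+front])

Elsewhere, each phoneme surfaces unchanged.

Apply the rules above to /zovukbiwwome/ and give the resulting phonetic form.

[zoːvukbiːwwoːme]

/z/ stays [z].
/o/ (between /z/ and /v/): before a voiced consonant, so rule 1 applies → [oː].
/v/ (between /o/ and /u/) is unaffected → [v].
/u/ — between /v/ and /k/; rule 1 does not apply here → [u].
/k/ (between /u/ and /b/): rule 3 targets it, but not before a front vowel → unchanged [k].
/b/ (between /k/ and /i/) is unaffected → [b].
/i/ (between /b/ and /w/): before a voiced consonant, so rule 1 applies → [iː].
/w/ stays [w].
/w/ (between /w/ and /o/) is unaffected → [w].
/o/ (between /w/ and /m/) occurs before a voiced consonant → [oː] by rule 1.
/m/ (between /o/ and /e/) is unaffected → [m].
/e/ (word-final) fails the environment for rule 1, so it stays [e].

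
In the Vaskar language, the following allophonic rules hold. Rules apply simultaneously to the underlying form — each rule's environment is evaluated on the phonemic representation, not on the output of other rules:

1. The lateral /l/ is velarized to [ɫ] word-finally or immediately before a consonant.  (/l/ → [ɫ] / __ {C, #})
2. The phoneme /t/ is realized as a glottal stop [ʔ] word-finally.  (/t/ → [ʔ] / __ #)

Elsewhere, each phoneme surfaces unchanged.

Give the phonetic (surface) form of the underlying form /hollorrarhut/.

/l/ — between /o/ and /l/, word-finally or immediately before a consonant — surfaces as [ɫ] (rule 1).
/l/ — between /l/ and /o/; rule 1 does not apply here → [l].
/t/ (word-final): word-finally, so rule 2 applies → [ʔ].

[hoɫlorrarhuʔ]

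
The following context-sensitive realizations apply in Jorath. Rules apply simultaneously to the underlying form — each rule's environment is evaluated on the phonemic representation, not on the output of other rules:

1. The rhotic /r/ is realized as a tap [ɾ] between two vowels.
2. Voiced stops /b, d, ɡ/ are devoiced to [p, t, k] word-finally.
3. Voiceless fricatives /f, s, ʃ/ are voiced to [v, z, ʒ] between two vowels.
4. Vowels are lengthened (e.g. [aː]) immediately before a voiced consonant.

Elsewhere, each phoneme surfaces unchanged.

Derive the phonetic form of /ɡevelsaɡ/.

[ɡeːveːlsaːk]

/ɡ/ (word-initial) fails the environment for rule 2, so it stays [ɡ].
/e/ — between /ɡ/ and /v/, before a voiced consonant — surfaces as [eː] (rule 4).
/v/ (between /e/ and /e/): no rule targets it → [v].
/e/ meets the environment for rule 4 (before a voiced consonant) → [eː].
/l/ (between /e/ and /s/) is unaffected → [l].
/s/ (between /l/ and /a/): rule 3 targets it, but not between two vowels → unchanged [s].
/a/ (between /s/ and /ɡ/) occurs before a voiced consonant → [aː] by rule 4.
/ɡ/ (word-final) occurs word-finally → [k] by rule 2.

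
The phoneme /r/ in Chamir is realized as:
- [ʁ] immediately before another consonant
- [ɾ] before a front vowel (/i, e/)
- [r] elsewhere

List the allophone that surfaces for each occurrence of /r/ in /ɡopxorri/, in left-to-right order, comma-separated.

Occurrence 1 (position 6): immediately before another consonant → [ʁ].
Occurrence 2 (position 7): before a front vowel (/i, e/) → [ɾ].

[ʁ], [ɾ]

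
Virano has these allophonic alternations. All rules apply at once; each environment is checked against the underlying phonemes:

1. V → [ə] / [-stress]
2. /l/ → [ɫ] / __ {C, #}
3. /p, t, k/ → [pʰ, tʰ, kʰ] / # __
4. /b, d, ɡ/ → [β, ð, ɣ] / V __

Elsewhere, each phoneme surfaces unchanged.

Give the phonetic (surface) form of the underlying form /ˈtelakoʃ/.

[ˈtʰeləkəʃ]

/t/ meets the environment for rule 3 (word-initially) → [tʰ].
/e/ — between /t/ and /l/; rule 1 does not apply here → [e].
/l/ (between /e/ and /a/) is in the target of rule 2 but the environment (word-finally or immediately before a consonant) is not met → [l].
/a/ (between /l/ and /k/) occurs in an unstressed syllable → [ə] by rule 1.
/k/ (between /a/ and /o/) is in the target of rule 3 but the environment (word-initially) is not met → [k].
/o/ (between /k/ and /ʃ/): in an unstressed syllable, so rule 1 applies → [ə].
/ʃ/ (word-final): no rule targets it → [ʃ].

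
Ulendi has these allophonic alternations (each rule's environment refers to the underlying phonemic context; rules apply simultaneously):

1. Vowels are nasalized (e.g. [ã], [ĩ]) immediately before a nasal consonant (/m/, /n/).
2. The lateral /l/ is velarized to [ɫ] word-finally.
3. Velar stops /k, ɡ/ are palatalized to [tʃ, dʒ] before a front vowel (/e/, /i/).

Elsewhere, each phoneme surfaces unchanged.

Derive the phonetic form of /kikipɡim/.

[tʃitʃipdʒĩm]

/k/ (word-initial): before a front vowel, so rule 3 applies → [tʃ].
/i/ (between /k/ and /k/) fails the environment for rule 1, so it stays [i].
/k/ — between /i/ and /i/, before a front vowel — surfaces as [tʃ] (rule 3).
/i/ — between /k/ and /p/; rule 1 does not apply here → [i].
/p/ — not in any rule's target class → [p].
/ɡ/ — between /p/ and /i/, before a front vowel — surfaces as [dʒ] (rule 3).
/i/ — between /ɡ/ and /m/, before a nasal consonant — surfaces as [ĩ] (rule 1).
/m/ — not in any rule's target class → [m].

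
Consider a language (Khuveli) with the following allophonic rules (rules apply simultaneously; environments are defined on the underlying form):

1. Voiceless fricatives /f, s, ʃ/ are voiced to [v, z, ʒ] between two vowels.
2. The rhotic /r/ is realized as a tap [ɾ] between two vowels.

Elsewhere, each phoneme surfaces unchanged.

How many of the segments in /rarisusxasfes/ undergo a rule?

Segments that undergo a rule: /r/ → [ɾ] (rule 2); /s/ → [z] (rule 1).
All other segments surface unchanged.

2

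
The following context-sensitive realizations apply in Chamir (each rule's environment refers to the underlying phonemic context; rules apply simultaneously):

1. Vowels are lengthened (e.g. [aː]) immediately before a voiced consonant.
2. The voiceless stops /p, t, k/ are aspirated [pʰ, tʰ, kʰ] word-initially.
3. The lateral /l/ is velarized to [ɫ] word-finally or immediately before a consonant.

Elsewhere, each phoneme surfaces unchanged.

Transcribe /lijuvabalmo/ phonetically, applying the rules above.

[liːjuːvaːbaːɫmo]

/l/ (word-initial) fails the environment for rule 3, so it stays [l].
/i/ (between /l/ and /j/) occurs before a voiced consonant → [iː] by rule 1.
/j/ stays [j].
/u/ meets the environment for rule 1 (before a voiced consonant) → [uː].
/v/ — not in any rule's target class → [v].
Rule 1 applies to /a/ (between /v/ and /b/: before a voiced consonant) → [aː].
/b/ stays [b].
/a/ — between /b/ and /l/, before a voiced consonant — surfaces as [aː] (rule 1).
/l/ meets the environment for rule 3 (word-finally or immediately before a consonant) → [ɫ].
/m/ (between /l/ and /o/): no rule targets it → [m].
/o/ (word-final): rule 1 targets it, but not before a voiced consonant → unchanged [o].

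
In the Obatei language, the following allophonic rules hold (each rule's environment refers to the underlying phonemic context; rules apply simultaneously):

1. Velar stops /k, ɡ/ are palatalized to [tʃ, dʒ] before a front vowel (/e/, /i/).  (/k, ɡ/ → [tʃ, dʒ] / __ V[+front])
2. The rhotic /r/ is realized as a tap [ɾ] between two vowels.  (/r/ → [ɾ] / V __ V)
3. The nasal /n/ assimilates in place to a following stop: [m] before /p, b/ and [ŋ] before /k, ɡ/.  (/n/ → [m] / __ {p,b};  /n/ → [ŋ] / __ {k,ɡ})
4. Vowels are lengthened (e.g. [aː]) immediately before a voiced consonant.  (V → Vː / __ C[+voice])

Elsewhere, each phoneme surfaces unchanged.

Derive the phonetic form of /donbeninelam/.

/d/ (word-initial): no rule targets it → [d].
Rule 4 applies to /o/ (between /d/ and /n/: before a voiced consonant) → [oː].
/n/ (between /o/ and /b/) occurs before a labial or velar stop → [m] by rule 3.
/b/ stays [b].
Rule 4 applies to /e/ (between /b/ and /n/: before a voiced consonant) → [eː].
/n/ (between /e/ and /i/) fails the environment for rule 3, so it stays [n].
/i/ meets the environment for rule 4 (before a voiced consonant) → [iː].
/n/ (between /i/ and /e/) is in the target of rule 3 but the environment (before a labial or velar stop) is not met → [n].
Rule 4 applies to /e/ (between /n/ and /l/: before a voiced consonant) → [eː].
/l/ stays [l].
/a/ (between /l/ and /m/) occurs before a voiced consonant → [aː] by rule 4.
/m/ (word-final): no rule targets it → [m].

[doːmbeːniːneːlaːm]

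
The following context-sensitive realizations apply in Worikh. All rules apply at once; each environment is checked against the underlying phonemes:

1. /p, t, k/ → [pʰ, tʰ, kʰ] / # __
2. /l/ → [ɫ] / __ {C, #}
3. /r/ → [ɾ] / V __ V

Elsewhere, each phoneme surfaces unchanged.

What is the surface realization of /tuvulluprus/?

[tʰuvuɫluprus]

Rule 1 applies to /t/ (word-initial: word-initially) → [tʰ].
/u/ (between /t/ and /v/): no rule targets it → [u].
/v/ stays [v].
/u/ — not in any rule's target class → [u].
/l/ — between /u/ and /l/, word-finally or immediately before a consonant — surfaces as [ɫ] (rule 2).
/l/ (between /l/ and /u/): rule 2 targets it, but not word-finally or immediately before a consonant → unchanged [l].
/u/ — not in any rule's target class → [u].
/p/ (between /u/ and /r/) fails the environment for rule 1, so it stays [p].
/r/ (between /p/ and /u/) is in the target of rule 3 but the environment (between two vowels) is not met → [r].
/u/ — not in any rule's target class → [u].
/s/ (word-final) is unaffected → [s].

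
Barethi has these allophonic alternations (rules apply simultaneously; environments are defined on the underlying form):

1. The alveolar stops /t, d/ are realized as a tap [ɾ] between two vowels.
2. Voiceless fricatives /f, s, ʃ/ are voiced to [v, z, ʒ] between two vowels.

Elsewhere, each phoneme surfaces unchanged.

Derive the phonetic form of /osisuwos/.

[ozizuwos]

/o/ — not in any rule's target class → [o].
/s/ (between /o/ and /i/): between two vowels, so rule 2 applies → [z].
/i/ (between /s/ and /s/) is unaffected → [i].
Rule 2 applies to /s/ (between /i/ and /u/: between two vowels) → [z].
/u/ stays [u].
/w/ stays [w].
/o/ stays [o].
/s/ — word-final; rule 2 does not apply here → [s].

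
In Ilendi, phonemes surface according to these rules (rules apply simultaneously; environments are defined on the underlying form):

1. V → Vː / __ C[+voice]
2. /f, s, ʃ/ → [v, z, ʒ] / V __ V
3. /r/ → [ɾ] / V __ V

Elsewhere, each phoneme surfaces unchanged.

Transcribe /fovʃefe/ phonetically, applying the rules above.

[foːvʃeve]

/f/ (word-initial) is in the target of rule 2 but the environment (between two vowels) is not met → [f].
/o/ — between /f/ and /v/, before a voiced consonant — surfaces as [oː] (rule 1).
/v/ — not in any rule's target class → [v].
/ʃ/ (between /v/ and /e/) fails the environment for rule 2, so it stays [ʃ].
/e/ (between /ʃ/ and /f/): rule 1 targets it, but not before a voiced consonant → unchanged [e].
/f/ — between /e/ and /e/, between two vowels — surfaces as [v] (rule 2).
/e/ (word-final) is in the target of rule 1 but the environment (before a voiced consonant) is not met → [e].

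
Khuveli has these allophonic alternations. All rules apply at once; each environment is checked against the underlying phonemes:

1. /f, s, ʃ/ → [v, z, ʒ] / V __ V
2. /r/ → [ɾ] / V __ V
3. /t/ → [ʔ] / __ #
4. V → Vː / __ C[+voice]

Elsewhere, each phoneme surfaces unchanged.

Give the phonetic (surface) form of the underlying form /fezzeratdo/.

/f/ (word-initial) is in the target of rule 1 but the environment (between two vowels) is not met → [f].
Rule 4 applies to /e/ (between /f/ and /z/: before a voiced consonant) → [eː].
/z/ (between /e/ and /z/) is unaffected → [z].
/z/ (between /z/ and /e/): no rule targets it → [z].
/e/ — between /z/ and /r/, before a voiced consonant — surfaces as [eː] (rule 4).
/r/ (between /e/ and /a/) occurs between two vowels → [ɾ] by rule 2.
/a/ — between /r/ and /t/; rule 4 does not apply here → [a].
/t/ — between /a/ and /d/; rule 3 does not apply here → [t].
/d/ — not in any rule's target class → [d].
/o/ — word-final; rule 4 does not apply here → [o].

[feːzzeːɾatdo]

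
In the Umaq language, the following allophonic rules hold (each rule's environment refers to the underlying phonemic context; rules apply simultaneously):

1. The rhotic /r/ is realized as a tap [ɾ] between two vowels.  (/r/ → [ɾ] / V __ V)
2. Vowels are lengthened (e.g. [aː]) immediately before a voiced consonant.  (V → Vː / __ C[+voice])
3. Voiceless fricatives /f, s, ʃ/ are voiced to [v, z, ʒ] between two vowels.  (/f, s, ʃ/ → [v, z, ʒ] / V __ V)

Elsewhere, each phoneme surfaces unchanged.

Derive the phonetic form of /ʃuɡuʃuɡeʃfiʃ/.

/ʃ/ (word-initial) fails the environment for rule 3, so it stays [ʃ].
/u/ — between /ʃ/ and /ɡ/, before a voiced consonant — surfaces as [uː] (rule 2).
/ɡ/ — not in any rule's target class → [ɡ].
/u/ (between /ɡ/ and /ʃ/) fails the environment for rule 2, so it stays [u].
/ʃ/ (between /u/ and /u/) occurs between two vowels → [ʒ] by rule 3.
/u/ (between /ʃ/ and /ɡ/): before a voiced consonant, so rule 2 applies → [uː].
/ɡ/ stays [ɡ].
/e/ (between /ɡ/ and /ʃ/): rule 2 targets it, but not before a voiced consonant → unchanged [e].
/ʃ/ — between /e/ and /f/; rule 3 does not apply here → [ʃ].
/f/ (between /ʃ/ and /i/) fails the environment for rule 3, so it stays [f].
/i/ — between /f/ and /ʃ/; rule 2 does not apply here → [i].
/ʃ/ (word-final): rule 3 targets it, but not between two vowels → unchanged [ʃ].

[ʃuːɡuʒuːɡeʃfiʃ]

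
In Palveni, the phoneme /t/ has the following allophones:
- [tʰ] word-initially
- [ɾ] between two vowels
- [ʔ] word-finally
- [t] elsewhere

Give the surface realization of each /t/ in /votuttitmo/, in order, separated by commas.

[ɾ], [t], [t], [t]

Occurrence 1 (position 3): between two vowels → [ɾ].
Occurrence 2 (position 5): no conditioning environment matches → elsewhere allophone [t].
Occurrence 3 (position 6): no conditioning environment matches → elsewhere allophone [t].
Occurrence 4 (position 8): no conditioning environment matches → elsewhere allophone [t].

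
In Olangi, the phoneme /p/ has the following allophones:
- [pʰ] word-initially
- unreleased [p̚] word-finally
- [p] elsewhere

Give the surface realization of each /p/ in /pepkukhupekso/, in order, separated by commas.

Occurrence 1 (position 1): word-initially → [pʰ].
Occurrence 2 (position 3): no conditioning environment matches → elsewhere allophone [p].
Occurrence 3 (position 9): no conditioning environment matches → elsewhere allophone [p].

[pʰ], [p], [p]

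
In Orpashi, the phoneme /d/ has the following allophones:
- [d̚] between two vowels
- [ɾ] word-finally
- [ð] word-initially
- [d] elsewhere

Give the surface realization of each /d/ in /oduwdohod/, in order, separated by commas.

[d̚], [d], [ɾ]

Occurrence 1 (position 2): between two vowels → [d̚].
Occurrence 2 (position 5): no conditioning environment matches → elsewhere allophone [d].
Occurrence 3 (position 9): word-finally → [ɾ].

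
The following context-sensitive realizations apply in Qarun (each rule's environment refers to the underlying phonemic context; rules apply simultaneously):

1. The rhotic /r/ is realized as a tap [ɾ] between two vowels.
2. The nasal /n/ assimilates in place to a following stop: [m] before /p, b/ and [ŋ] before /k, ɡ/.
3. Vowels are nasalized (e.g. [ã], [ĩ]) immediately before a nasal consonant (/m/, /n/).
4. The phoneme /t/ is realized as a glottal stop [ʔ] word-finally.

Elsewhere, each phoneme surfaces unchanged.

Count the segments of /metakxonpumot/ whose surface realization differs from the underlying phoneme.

Segments that undergo a rule: /o/ → [õ] (rule 3); /n/ → [m] (rule 2); /u/ → [ũ] (rule 3); /t/ → [ʔ] (rule 4).
All other segments surface unchanged.

4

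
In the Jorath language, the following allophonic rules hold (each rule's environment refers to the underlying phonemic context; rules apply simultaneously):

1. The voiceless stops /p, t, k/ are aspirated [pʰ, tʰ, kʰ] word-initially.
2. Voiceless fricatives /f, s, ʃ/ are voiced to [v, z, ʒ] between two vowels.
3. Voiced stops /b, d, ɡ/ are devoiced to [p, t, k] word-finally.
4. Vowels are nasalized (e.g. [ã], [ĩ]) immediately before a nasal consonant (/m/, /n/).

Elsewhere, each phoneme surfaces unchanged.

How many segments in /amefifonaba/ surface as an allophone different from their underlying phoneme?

4

Segments that undergo a rule: /a/ → [ã] (rule 4); /f/ → [v] (rule 2); /f/ → [v] (rule 2); /o/ → [õ] (rule 4).
All other segments surface unchanged.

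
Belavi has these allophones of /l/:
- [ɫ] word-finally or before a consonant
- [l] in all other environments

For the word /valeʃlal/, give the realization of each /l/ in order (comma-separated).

[l], [l], [ɫ]

Occurrence 1 (position 3): no conditioning environment matches → elsewhere allophone [l].
Occurrence 2 (position 6): no conditioning environment matches → elsewhere allophone [l].
Occurrence 3 (position 8): word-finally or before a consonant → [ɫ].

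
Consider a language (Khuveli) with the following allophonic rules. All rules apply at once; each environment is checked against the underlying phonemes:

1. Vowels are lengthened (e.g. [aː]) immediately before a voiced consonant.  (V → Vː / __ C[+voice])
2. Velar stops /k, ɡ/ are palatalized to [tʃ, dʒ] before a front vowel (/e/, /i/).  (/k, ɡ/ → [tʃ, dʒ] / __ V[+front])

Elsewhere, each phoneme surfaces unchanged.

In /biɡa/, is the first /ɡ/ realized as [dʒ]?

/ɡ/ (between /i/ and /a/) is in the target of rule 2 but the environment (before a front vowel) is not met → [ɡ].
The actual realization is [ɡ], not [dʒ].

No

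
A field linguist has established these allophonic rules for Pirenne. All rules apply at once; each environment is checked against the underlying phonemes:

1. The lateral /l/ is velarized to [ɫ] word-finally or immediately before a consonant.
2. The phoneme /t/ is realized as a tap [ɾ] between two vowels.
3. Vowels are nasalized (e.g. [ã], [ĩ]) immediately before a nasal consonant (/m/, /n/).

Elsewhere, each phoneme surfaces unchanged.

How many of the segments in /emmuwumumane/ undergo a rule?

4

Segments that undergo a rule: /e/ → [ẽ] (rule 3); /u/ → [ũ] (rule 3); /u/ → [ũ] (rule 3); /a/ → [ã] (rule 3).
All other segments surface unchanged.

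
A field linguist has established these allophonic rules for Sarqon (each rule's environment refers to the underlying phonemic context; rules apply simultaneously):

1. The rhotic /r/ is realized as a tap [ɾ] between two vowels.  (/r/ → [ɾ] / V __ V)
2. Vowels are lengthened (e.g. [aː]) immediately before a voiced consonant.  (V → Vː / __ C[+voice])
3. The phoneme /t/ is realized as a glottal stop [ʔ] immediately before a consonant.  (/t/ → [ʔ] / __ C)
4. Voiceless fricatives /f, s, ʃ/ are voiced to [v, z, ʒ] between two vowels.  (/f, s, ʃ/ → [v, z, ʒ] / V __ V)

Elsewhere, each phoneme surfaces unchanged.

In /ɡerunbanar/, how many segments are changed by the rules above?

Segments that undergo a rule: /e/ → [eː] (rule 2); /r/ → [ɾ] (rule 1); /u/ → [uː] (rule 2); /a/ → [aː] (rule 2); /a/ → [aː] (rule 2).
All other segments surface unchanged.

5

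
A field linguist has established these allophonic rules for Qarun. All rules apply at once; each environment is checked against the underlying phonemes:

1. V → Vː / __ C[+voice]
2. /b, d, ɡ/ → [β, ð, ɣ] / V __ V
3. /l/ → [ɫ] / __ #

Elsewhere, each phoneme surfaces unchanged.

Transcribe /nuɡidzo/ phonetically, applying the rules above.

[nuːɣiːdzo]

/n/ (word-initial) is unaffected → [n].
/u/ (between /n/ and /ɡ/) occurs before a voiced consonant → [uː] by rule 1.
/ɡ/ (between /u/ and /i/): between two vowels, so rule 2 applies → [ɣ].
/i/ (between /ɡ/ and /d/) occurs before a voiced consonant → [iː] by rule 1.
/d/ (between /i/ and /z/) is in the target of rule 2 but the environment (between two vowels) is not met → [d].
/z/ (between /d/ and /o/) is unaffected → [z].
/o/ (word-final) fails the environment for rule 1, so it stays [o].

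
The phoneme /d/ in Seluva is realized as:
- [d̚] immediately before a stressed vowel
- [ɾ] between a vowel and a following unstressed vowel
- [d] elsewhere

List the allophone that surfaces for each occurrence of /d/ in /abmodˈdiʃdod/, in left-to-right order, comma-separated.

[d], [d̚], [d], [d]

Occurrence 1 (position 5): no conditioning environment matches → elsewhere allophone [d].
Occurrence 2 (position 6): immediately before a stressed vowel → [d̚].
Occurrence 3 (position 9): no conditioning environment matches → elsewhere allophone [d].
Occurrence 4 (position 11): no conditioning environment matches → elsewhere allophone [d].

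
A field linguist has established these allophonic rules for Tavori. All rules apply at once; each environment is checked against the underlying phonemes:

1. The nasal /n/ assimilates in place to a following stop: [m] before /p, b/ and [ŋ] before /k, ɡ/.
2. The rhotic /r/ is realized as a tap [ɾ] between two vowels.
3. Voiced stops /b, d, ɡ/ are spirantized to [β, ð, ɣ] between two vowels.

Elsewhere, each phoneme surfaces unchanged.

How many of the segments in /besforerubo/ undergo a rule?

Segments that undergo a rule: /r/ → [ɾ] (rule 2); /r/ → [ɾ] (rule 2); /b/ → [β] (rule 3).
All other segments surface unchanged.

3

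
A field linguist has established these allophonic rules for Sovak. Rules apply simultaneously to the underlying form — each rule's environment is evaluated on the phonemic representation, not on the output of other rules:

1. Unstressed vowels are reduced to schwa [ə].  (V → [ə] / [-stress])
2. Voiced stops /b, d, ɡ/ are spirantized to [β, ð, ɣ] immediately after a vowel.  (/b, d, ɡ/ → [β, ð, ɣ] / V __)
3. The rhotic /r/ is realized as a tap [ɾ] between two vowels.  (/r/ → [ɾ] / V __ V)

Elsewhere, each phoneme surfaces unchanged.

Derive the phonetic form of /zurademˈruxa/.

/z/ (word-initial): no rule targets it → [z].
/u/ (between /z/ and /r/): in an unstressed syllable, so rule 1 applies → [ə].
/r/ — between /u/ and /a/, between two vowels — surfaces as [ɾ] (rule 3).
Rule 1 applies to /a/ (between /r/ and /d/: in an unstressed syllable) → [ə].
/d/ — between /a/ and /e/, immediately after a vowel — surfaces as [ð] (rule 2).
/e/ (between /d/ and /m/): in an unstressed syllable, so rule 1 applies → [ə].
/m/ (between /e/ and /r/): no rule targets it → [m].
/r/ (between /m/ and /u/) is in the target of rule 3 but the environment (between two vowels) is not met → [r].
/u/ — between /r/ and /x/; rule 1 does not apply here → [u].
/x/ stays [x].
/a/ — word-final, in an unstressed syllable — surfaces as [ə] (rule 1).

[zəɾəðəmˈruxə]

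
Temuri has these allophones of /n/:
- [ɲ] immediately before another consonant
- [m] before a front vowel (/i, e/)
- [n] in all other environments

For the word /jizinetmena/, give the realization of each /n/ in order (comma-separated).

Occurrence 1 (position 5): before a front vowel (/i, e/) → [m].
Occurrence 2 (position 10): no conditioning environment matches → elsewhere allophone [n].

[m], [n]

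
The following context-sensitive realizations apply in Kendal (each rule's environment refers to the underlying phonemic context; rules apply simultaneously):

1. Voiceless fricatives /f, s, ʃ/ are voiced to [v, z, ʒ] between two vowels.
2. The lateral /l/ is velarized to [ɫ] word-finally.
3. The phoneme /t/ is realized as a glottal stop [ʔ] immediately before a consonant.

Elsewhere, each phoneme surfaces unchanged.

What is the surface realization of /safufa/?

/s/ (word-initial) fails the environment for rule 1, so it stays [s].
/a/ stays [a].
/f/ meets the environment for rule 1 (between two vowels) → [v].
/u/ — not in any rule's target class → [u].
/f/ meets the environment for rule 1 (between two vowels) → [v].
/a/ — not in any rule's target class → [a].

[savuva]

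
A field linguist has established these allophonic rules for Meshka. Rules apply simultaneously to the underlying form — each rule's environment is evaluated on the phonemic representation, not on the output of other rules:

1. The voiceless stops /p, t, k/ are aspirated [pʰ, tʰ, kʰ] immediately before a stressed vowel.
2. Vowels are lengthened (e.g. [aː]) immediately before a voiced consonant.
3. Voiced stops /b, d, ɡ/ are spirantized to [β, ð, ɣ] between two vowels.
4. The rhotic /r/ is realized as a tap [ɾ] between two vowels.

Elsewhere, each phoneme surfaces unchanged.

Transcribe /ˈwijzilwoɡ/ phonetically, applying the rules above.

/w/ — not in any rule's target class → [w].
Rule 2 applies to /i/ (between /w/ and /j/: before a voiced consonant) → [iː].
/j/ — not in any rule's target class → [j].
/z/ stays [z].
/i/ (between /z/ and /l/) occurs before a voiced consonant → [iː] by rule 2.
/l/ stays [l].
/w/ (between /l/ and /o/) is unaffected → [w].
/o/ (between /w/ and /ɡ/): before a voiced consonant, so rule 2 applies → [oː].
/ɡ/ (word-final) is in the target of rule 3 but the environment (between two vowels) is not met → [ɡ].

[ˈwiːjziːlwoːɡ]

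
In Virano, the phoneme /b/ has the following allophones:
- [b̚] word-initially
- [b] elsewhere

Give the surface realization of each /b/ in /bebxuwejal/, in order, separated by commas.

[b̚], [b]

Occurrence 1 (position 1): word-initially → [b̚].
Occurrence 2 (position 3): no conditioning environment matches → elsewhere allophone [b].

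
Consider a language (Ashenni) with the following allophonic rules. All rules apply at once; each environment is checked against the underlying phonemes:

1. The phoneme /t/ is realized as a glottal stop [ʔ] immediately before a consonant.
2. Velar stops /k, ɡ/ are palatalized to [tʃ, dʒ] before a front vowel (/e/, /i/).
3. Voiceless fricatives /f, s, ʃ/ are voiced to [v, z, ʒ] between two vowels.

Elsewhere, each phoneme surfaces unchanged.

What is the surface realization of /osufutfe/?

[ozuvuʔfe]

/o/ — not in any rule's target class → [o].
/s/ (between /o/ and /u/) occurs between two vowels → [z] by rule 3.
/u/ stays [u].
/f/ (between /u/ and /u/) occurs between two vowels → [v] by rule 3.
/u/ — not in any rule's target class → [u].
/t/ (between /u/ and /f/) occurs immediately before a consonant → [ʔ] by rule 1.
/f/ (between /t/ and /e/) fails the environment for rule 3, so it stays [f].
/e/ (word-final) is unaffected → [e].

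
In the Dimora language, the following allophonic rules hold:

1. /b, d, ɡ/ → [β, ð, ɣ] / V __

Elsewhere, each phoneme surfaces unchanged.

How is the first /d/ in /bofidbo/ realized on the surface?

[ð]

Rule 1 applies to /d/ (between /i/ and /b/: immediately after a vowel) → [ð].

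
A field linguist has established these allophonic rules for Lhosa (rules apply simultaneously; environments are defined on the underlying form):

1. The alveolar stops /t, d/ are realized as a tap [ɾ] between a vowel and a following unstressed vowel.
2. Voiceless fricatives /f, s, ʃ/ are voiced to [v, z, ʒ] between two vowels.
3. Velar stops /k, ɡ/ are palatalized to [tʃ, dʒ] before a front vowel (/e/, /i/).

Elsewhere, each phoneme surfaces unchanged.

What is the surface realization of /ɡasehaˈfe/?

[ɡazehaˈve]

/ɡ/ (word-initial) is in the target of rule 3 but the environment (before a front vowel) is not met → [ɡ].
/a/ (between /ɡ/ and /s/) is unaffected → [a].
/s/ (between /a/ and /e/): between two vowels, so rule 2 applies → [z].
/e/ (between /s/ and /h/): no rule targets it → [e].
/h/ (between /e/ and /a/) is unaffected → [h].
/a/ stays [a].
/f/ (between /a/ and /e/): between two vowels, so rule 2 applies → [v].
/e/ — not in any rule's target class → [e].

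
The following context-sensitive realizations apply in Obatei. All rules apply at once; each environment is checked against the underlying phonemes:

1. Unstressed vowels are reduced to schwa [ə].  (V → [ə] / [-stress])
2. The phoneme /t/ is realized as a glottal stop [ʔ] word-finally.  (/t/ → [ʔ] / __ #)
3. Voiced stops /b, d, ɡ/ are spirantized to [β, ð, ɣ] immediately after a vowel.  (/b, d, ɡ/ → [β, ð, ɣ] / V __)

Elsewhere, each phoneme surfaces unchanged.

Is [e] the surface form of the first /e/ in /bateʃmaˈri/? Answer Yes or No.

No

Rule 1 applies to /e/ (between /t/ and /ʃ/: in an unstressed syllable) → [ə].
The actual realization is [ə], not [e].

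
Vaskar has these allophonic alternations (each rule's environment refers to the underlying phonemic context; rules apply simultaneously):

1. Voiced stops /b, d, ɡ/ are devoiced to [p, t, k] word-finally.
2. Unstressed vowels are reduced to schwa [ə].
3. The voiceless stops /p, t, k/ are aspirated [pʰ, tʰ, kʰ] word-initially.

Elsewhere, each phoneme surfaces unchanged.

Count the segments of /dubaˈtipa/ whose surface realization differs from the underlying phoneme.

3

Segments that undergo a rule: /u/ → [ə] (rule 2); /a/ → [ə] (rule 2); /a/ → [ə] (rule 2).
All other segments surface unchanged.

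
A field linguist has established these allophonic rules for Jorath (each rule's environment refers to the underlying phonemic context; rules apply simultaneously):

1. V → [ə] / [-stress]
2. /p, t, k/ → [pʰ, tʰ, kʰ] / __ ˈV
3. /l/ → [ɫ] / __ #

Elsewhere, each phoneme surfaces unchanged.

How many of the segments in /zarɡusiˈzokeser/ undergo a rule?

5

Segments that undergo a rule: /a/ → [ə] (rule 1); /u/ → [ə] (rule 1); /i/ → [ə] (rule 1); /e/ → [ə] (rule 1); /e/ → [ə] (rule 1).
All other segments surface unchanged.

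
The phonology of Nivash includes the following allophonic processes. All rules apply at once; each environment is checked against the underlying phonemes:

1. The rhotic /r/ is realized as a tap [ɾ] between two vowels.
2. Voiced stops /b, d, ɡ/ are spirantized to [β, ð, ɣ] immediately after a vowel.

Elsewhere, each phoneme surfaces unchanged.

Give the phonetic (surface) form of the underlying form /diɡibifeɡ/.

/d/ (word-initial): rule 2 targets it, but not immediately after a vowel → unchanged [d].
/i/ (between /d/ and /ɡ/): no rule targets it → [i].
Rule 2 applies to /ɡ/ (between /i/ and /i/: immediately after a vowel) → [ɣ].
/i/ (between /ɡ/ and /b/) is unaffected → [i].
/b/ meets the environment for rule 2 (immediately after a vowel) → [β].
/i/ stays [i].
/f/ — not in any rule's target class → [f].
/e/ stays [e].
/ɡ/ (word-final) occurs immediately after a vowel → [ɣ] by rule 2.

[diɣiβifeɣ]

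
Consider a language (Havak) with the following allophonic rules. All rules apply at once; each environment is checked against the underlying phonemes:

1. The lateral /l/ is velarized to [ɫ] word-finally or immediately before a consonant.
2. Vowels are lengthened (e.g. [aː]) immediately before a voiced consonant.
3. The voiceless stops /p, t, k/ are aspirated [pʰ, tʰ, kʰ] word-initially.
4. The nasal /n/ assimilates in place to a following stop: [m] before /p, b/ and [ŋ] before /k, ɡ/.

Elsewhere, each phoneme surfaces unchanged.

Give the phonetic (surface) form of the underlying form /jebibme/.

Rule 2 applies to /e/ (between /j/ and /b/: before a voiced consonant) → [eː].
/i/ (between /b/ and /b/): before a voiced consonant, so rule 2 applies → [iː].
/e/ (word-final) is in the target of rule 2 but the environment (before a voiced consonant) is not met → [e].

[jeːbiːbme]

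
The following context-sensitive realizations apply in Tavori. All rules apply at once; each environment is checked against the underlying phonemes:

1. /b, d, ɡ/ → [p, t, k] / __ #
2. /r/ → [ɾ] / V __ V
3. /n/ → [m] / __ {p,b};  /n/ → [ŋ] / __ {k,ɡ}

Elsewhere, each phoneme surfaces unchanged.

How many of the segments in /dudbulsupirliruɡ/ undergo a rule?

Segments that undergo a rule: /r/ → [ɾ] (rule 2); /ɡ/ → [k] (rule 1).
All other segments surface unchanged.

2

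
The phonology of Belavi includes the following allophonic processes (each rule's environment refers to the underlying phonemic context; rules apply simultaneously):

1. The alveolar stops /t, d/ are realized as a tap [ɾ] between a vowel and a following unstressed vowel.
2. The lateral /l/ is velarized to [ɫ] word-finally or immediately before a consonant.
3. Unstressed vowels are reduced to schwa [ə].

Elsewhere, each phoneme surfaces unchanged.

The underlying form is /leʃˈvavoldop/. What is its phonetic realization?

[ləʃˈvavəɫdəp]

/l/ — word-initial; rule 2 does not apply here → [l].
Rule 3 applies to /e/ (between /l/ and /ʃ/: in an unstressed syllable) → [ə].
/ʃ/ — not in any rule's target class → [ʃ].
/v/ stays [v].
/a/ (between /v/ and /v/) is in the target of rule 3 but the environment (in an unstressed syllable) is not met → [a].
/v/ stays [v].
Rule 3 applies to /o/ (between /v/ and /l/: in an unstressed syllable) → [ə].
/l/ (between /o/ and /d/): word-finally or immediately before a consonant, so rule 2 applies → [ɫ].
/d/ — between /l/ and /o/; rule 1 does not apply here → [d].
/o/ (between /d/ and /p/) occurs in an unstressed syllable → [ə] by rule 3.
/p/ stays [p].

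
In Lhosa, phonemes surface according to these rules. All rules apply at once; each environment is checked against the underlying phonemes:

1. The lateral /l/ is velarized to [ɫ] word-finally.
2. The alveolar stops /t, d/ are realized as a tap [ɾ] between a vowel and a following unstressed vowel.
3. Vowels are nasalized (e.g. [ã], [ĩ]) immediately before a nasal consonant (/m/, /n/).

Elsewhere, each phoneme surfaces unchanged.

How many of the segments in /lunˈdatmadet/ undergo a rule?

Segments that undergo a rule: /u/ → [ũ] (rule 3); /d/ → [ɾ] (rule 2).
All other segments surface unchanged.

2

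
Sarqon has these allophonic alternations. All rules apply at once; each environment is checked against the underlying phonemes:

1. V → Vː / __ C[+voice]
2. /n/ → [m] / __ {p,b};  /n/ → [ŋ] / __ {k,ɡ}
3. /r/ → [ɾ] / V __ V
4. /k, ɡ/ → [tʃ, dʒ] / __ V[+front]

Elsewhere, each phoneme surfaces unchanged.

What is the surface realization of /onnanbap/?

[oːnnaːmbap]

/o/ — word-initial, before a voiced consonant — surfaces as [oː] (rule 1).
/n/ (between /o/ and /n/): rule 2 targets it, but not before a labial or velar stop → unchanged [n].
/n/ (between /n/ and /a/) fails the environment for rule 2, so it stays [n].
/a/ (between /n/ and /n/): before a voiced consonant, so rule 1 applies → [aː].
Rule 2 applies to /n/ (between /a/ and /b/: before a labial or velar stop) → [m].
/b/ (between /n/ and /a/) is unaffected → [b].
/a/ — between /b/ and /p/; rule 1 does not apply here → [a].
/p/ stays [p].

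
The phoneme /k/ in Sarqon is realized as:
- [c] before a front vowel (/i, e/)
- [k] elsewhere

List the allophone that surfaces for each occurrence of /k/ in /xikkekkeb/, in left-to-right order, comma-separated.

[k], [c], [k], [c]

Occurrence 1 (position 3): no conditioning environment matches → elsewhere allophone [k].
Occurrence 2 (position 4): before a front vowel → [c].
Occurrence 3 (position 6): no conditioning environment matches → elsewhere allophone [k].
Occurrence 4 (position 7): before a front vowel → [c].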